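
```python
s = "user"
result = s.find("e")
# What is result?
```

Trace:
`s = "user"` → s = 'user'
`result = s.find("e")` → result = 2
So result = 2

Answer: 2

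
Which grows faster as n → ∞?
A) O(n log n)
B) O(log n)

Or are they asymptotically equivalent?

O(n log n) vs O(log n): Higher order terms dominate.

Answer: A) O(n log n) grows faster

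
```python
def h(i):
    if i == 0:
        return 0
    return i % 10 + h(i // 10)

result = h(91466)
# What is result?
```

Sum of digits of 91466: 6 + 6 + 4 + 1 + 9 = 26

Answer: 26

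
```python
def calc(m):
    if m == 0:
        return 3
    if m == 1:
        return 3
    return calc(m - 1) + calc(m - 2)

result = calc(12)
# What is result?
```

Build up from base cases: calc(0)=3, calc(1)=3, calc(2)=6, calc(3)=9, calc(4)=15, calc(5)=24, calc(6)=39, ..., calc(12)=699

Answer: 699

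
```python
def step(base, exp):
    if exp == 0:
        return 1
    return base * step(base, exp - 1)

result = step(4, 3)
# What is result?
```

step(4, 3) = 4 * 4 * 4 = 64

Answer: 64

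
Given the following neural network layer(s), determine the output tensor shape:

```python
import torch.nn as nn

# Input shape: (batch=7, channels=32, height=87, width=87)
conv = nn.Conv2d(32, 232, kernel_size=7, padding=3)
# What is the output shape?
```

Input: (7, 32, 87, 87) -> Output: (7, 232, 87, 87)

Answer: (7, 232, 87, 87)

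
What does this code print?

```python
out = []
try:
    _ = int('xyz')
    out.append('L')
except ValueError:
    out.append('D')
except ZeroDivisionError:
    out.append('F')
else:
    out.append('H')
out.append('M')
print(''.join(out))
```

Execution trace: 'D' (except ValueError) → 'M' (after the try/except). Output: DM

Answer: DM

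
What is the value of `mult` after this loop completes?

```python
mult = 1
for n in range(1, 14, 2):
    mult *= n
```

Product of 1, 3, 5, ... up to 13
`mult` takes the values: 1 → 3 → 15 → 105 → 945 → 10395 → 135135

Answer: 135135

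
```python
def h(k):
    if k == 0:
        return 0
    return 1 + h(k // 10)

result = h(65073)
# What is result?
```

Count of digits of 65073: 5

Answer: 5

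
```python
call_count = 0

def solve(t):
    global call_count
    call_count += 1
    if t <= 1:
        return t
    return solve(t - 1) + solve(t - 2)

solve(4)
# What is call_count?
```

Calls(t) = 1 + Calls(t-1) + Calls(t-2); Calls(0)=Calls(1)=1. For t=4 this gives 9.

Answer: 9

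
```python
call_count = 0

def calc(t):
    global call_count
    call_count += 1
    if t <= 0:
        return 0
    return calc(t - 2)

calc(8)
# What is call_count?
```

Linear recursion stepping by 2: 5 calls from t=8 down to ≤0.

Answer: 5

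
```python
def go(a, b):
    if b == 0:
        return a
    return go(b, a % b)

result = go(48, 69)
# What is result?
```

go(48, 69) -> go(69, 48) -> go(48, 21) -> go(21, 6) -> go(6, 3) -> go(3, 0) -> 3

Answer: 3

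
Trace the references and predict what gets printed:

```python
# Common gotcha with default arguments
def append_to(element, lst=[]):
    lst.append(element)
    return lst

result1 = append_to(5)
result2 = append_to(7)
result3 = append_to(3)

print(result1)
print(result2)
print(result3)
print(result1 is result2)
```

Key concept: mutable default argument gotcha.
Step by step:
`result1 = append_to(5)` → result1 = [5]
`result2 = append_to(7)` → result1 = [5, 7] (same object as result2); result2 = [5, 7] (same object as result1)
`result3 = append_to(3)` → result1 = [5, 7, 3] (same object as result2, result3); result2 = [5, 7, 3] (same object as result1, result3); result3 = [5, 7, 3] (same object as result1, result2)
`print(result1)` → prints [5, 7, 3]
`print(result2)` → prints [5, 7, 3]
`print(result3)` → prints [5, 7, 3]
`print(result1 is result2)` → prints True

Answer:
[5, 7, 3]
[5, 7, 3]
[5, 7, 3]
True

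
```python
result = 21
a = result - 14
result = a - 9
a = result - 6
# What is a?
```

Trace:
`result = 21` → result = 21
`a = result - 14` → a = 7
`result = a - 9` → result = -2
`a = result - 6` → a = -8
So a = -8

Answer: -8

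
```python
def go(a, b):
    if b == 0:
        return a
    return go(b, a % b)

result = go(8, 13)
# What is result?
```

go(8, 13) -> go(13, 8) -> go(8, 5) -> go(5, 3) -> go(3, 2) -> go(2, 1) -> go(1, 0) -> 1

Answer: 1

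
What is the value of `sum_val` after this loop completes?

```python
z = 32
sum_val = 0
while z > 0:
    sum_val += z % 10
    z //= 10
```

Sum digits of 32
`sum_val` takes the values: 0 → 2 → 5

Answer: 5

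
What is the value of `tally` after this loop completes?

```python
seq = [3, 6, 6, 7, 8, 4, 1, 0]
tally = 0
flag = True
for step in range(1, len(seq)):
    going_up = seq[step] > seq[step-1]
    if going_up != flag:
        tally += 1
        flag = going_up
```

Count direction changes in [3, 6, 6, 7, 8, 4, 1, 0]
`tally` takes the values: 0 → 1 → 2 → 3

Answer: 3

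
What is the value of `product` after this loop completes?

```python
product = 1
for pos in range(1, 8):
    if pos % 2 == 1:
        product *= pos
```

Product of odd numbers 1 to 7
`product` takes the values: 1 → 3 → 15 → 105

Answer: 105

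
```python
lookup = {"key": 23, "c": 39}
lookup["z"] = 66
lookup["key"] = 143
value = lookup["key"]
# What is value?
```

Trace:
`lookup = {"key": 23, "c": 39}` → lookup = {'key': 23, 'c': 39}
`lookup["z"] = 66` → lookup = {'key': 23, 'c': 39, 'z': 66}
`lookup["key"] = 143` → lookup = {'key': 143, 'c': 39, 'z': 66}
`value = lookup["key"]` → value = 143
So value = 143

Answer: 143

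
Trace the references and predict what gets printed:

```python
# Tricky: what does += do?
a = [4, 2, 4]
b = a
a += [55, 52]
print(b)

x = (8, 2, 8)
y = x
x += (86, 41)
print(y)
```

Key concept: += behavior differs for mutable vs immutable.
Step by step:
`a = [4, 2, 4]` → a = [4, 2, 4]
`b = a` → b = [4, 2, 4] (same object as a)
`a += [55, 52]` → a = [4, 2, 4, 55, 52] (same object as b); b = [4, 2, 4, 55, 52] (same object as a)
`print(b)` → prints [4, 2, 4, 55, 52]
`x = (8, 2, 8)` → x = (8, 2, 8)
`y = x` → y = (8, 2, 8)
`x += (86, 41)` → x = (8, 2, 8, 86, 41)
`print(y)` → prints (8, 2, 8)

Answer:
[4, 2, 4, 55, 52]
(8, 2, 8)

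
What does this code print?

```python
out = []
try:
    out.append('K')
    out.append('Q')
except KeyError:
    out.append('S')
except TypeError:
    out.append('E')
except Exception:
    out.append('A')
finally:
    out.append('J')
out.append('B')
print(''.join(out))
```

Execution trace: 'K' (try body) → 'Q' (try body, no exception) → 'J' (finally) → 'B' (after the try/except). Output: KQJB

Answer: KQJB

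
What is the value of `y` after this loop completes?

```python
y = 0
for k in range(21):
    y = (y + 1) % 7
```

Increment mod 7, 21 times = 0
`y` takes the values: 0 → 1 → 2 → 3 → 4 → 5 → 6 → 0 → 1 → 2 → 3 → 4 → 5 → 6 → 0 → 1 → 2 → 3 → 4 → 5 → 6 → 0

Answer: 0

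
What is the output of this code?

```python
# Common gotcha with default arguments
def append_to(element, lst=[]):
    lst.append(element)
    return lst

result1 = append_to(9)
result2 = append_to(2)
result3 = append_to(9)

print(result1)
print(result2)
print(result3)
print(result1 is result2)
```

Key concept: mutable default argument gotcha.
Step by step:
`result1 = append_to(9)` → result1 = [9]
`result2 = append_to(2)` → result1 = [9, 2] (same object as result2); result2 = [9, 2] (same object as result1)
`result3 = append_to(9)` → result1 = [9, 2, 9] (same object as result2, result3); result2 = [9, 2, 9] (same object as result1, result3); result3 = [9, 2, 9] (same object as result1, result2)
`print(result1)` → prints [9, 2, 9]
`print(result2)` → prints [9, 2, 9]
`print(result3)` → prints [9, 2, 9]
`print(result1 is result2)` → prints True

Answer:
[9, 2, 9]
[9, 2, 9]
[9, 2, 9]
True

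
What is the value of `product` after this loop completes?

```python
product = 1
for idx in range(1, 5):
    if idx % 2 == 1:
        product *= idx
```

Product of odd numbers 1 to 4
`product` takes the values: 1 → 3

Answer: 3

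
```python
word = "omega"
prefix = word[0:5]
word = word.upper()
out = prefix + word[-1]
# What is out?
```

Trace:
`word = "omega"` → word = 'omega'
`prefix = word[0:5]` → prefix = 'omega'
`word = word.upper()` → word = 'OMEGA'
`out = prefix + word[-1]` → out = 'omegaA'
So out = 'omegaA'

Answer: 'omegaA'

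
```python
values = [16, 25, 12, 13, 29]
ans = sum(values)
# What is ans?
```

Trace:
`values = [16, 25, 12, 13, 29]` → values = [16, 25, 12, 13, 29]
`ans = sum(values)` → ans = 95
So ans = 95

Answer: 95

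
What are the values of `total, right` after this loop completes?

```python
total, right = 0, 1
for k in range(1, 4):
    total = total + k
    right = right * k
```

Sum and factorial of 1 to 3
`total, right` takes the values: (0, 1) → (1, 1) → (3, 1) → (3, 2) → (6, 2) → (6, 6)

Answer: 6, 6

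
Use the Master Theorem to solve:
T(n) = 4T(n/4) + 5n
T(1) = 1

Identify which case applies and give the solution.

a=4, b=4, f(n)=5n. log_4(4) = 1. Since c=1 = 1, Case 2 applies: T(n) = Θ(n^log_b(a) · log n) = O(n log n).

Answer: O(n log n) - Case 2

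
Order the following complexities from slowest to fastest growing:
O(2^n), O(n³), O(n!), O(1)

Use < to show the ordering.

Ordered by growth rate: O(1) < O(n³) < O(2^n) < O(n!)

Answer: O(1) < O(n³) < O(2^n) < O(n!)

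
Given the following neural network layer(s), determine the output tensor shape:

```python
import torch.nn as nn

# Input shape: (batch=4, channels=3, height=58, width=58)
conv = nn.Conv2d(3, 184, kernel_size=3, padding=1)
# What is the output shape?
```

Input: (4, 3, 58, 58) -> Output: (4, 184, 58, 58)

Answer: (4, 184, 58, 58)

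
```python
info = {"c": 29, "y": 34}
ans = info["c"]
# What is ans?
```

Trace:
`info = {"c": 29, "y": 34}` → info = {'c': 29, 'y': 34}
`ans = info["c"]` → ans = 29
So ans = 29

Answer: 29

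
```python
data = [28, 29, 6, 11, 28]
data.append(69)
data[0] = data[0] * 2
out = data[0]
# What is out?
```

Trace:
`data = [28, 29, 6, 11, 28]` → data = [28, 29, 6, 11, 28]
`data.append(69)` → data = [28, 29, 6, 11, 28, 69]
`data[0] = data[0] * 2` → data = [56, 29, 6, 11, 28, 69]
`out = data[0]` → out = 56
So out = 56

Answer: 56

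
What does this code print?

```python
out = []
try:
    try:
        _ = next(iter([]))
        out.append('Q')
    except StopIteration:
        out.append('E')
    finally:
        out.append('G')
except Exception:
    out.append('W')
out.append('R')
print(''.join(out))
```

Execution trace: 'E' (inner except StopIteration) → 'G' (inner finally) → 'R' (after the try/except). Output: EGR

Answer: EGR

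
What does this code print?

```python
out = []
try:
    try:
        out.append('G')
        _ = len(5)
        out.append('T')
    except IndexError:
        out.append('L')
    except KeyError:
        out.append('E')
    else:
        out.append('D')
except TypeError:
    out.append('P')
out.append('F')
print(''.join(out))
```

Execution trace: 'G' (try body) → 'P' (outer except TypeError) → 'F' (after the try/except). Output: GPF

Answer: GPF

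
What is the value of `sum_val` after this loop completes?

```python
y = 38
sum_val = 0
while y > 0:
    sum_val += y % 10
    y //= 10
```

Sum digits of 38
`sum_val` takes the values: 0 → 8 → 11

Answer: 11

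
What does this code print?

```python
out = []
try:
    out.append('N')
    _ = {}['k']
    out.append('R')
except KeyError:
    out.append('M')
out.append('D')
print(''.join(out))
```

Execution trace: 'N' (try body) → 'M' (except KeyError) → 'D' (after the try/except). Output: NMD

Answer: NMD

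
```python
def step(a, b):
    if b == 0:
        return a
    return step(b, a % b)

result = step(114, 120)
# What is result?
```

step(114, 120) -> step(120, 114) -> step(114, 6) -> step(6, 0) -> 6

Answer: 6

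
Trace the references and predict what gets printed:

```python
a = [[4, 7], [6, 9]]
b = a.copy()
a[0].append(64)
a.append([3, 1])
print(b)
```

Key concept: shallow copy with nested lists.
Step by step:
`a = [[4, 7], [6, 9]]` → a = [[4, 7], [6, 9]]
`b = a.copy()` → b = [[4, 7], [6, 9]]
`a[0].append(64)` → a = [[4, 7, 64], [6, 9]]; b = [[4, 7, 64], [6, 9]]
`a.append([3, 1])` → a = [[4, 7, 64], [6, 9], [3, 1]]
`print(b)` → prints [[4, 7, 64], [6, 9]]

Answer: [[4, 7, 64], [6, 9]]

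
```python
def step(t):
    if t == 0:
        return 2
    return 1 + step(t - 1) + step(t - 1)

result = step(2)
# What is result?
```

step(t) = 1 + 2·step(t-1), step(0)=2. Closed form: (2+1)·2^2 - 1 = 11.

Answer: 11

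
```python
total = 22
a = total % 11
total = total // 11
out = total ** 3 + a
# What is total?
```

Trace:
`total = 22` → total = 22
`a = total % 11` → a = 0
`total = total // 11` → total = 2
`out = total ** 3 + a` → out = 8
So total = 2

Answer: 2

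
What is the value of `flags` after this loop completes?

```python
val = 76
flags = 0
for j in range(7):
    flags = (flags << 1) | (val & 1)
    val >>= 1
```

Reverse lowest 7 bits of 76
`flags` takes the values: 0 → 1 → 3 → 6 → 12 → 25

Answer: 25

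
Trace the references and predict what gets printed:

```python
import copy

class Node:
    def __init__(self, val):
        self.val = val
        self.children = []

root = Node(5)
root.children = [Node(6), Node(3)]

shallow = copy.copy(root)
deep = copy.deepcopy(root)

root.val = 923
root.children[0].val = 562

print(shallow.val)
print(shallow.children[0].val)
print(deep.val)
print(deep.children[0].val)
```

Key concept: deep copy with custom objects.
Step by step:
`root = Node(5)` → root = Node(val=5, children=[])
`root.children = [Node(6), Node(3)]` → root = Node(val=5, children=[Node(val=6, children=[]), Node(val=3, children=[])])
`shallow = copy.copy(root)` → shallow = Node(val=5, children=[Node(val=6, children=[]), Node(val=3, children=[])])
`deep = copy.deepcopy(root)` → deep = Node(val=5, children=[Node(val=6, children=[]), Node(val=3, children=[])])
`root.val = 923` → root = Node(val=923, children=[Node(val=6, children=[]), Node(val=3, children=[])])
`root.children[0].val = 562` → root = Node(val=923, children=[Node(val=562, children=[]), Node(val=3, children=[])]); shallow = Node(val=5, children=[Node(val=562, children=[]), Node(val=3, children=[])])
`print(shallow.val)` → prints 5
`print(shallow.children[0].val)` → prints 562
`print(deep.val)` → prints 5
`print(deep.children[0].val)` → prints 6

Answer:
5
562
5
6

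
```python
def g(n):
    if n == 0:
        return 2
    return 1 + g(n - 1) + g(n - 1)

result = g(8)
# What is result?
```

g(n) = 1 + 2·g(n-1), g(0)=2. Closed form: (2+1)·2^8 - 1 = 767.

Answer: 767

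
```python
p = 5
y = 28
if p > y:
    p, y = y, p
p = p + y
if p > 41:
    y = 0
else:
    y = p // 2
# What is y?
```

Trace:
`p = 5` → p = 5
`y = 28` → y = 28
`if p > y: ...` → p > y is False → no variable changes
`p = p + y` → p = 33
`if p > 41: ...` → p > 41 is False, take else branch → y = 16
So y = 16

Answer: 16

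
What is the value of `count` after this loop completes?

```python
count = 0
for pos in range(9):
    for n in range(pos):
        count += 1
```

Triangle number: 0+1+2+...+8
`count` takes the values: 0 → 1 → 2 → 3 → 4 → 5 → 6 → 7 → 8 → 9 → 10 → 11 → 12 → 13 → 14 → 15 → 16 → 17 → 18 → 19 → 20 → 21 → 22 → 23 → 24 → 25 → 26 → 27 → 28 → 29 → 30 → 31 → 32 → 33 → 34 → 35 → 36

Answer: 36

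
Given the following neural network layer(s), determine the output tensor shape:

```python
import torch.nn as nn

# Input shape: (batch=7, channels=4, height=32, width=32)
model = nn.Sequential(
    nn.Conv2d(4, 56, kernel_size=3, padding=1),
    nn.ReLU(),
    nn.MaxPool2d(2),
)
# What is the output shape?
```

Input: (7, 4, 32, 32) -> after Conv2d: (7, 56, 32, 32) -> after ReLU: (7, 56, 32, 32) -> Output: (7, 56, 16, 16)

Answer: (7, 56, 16, 16)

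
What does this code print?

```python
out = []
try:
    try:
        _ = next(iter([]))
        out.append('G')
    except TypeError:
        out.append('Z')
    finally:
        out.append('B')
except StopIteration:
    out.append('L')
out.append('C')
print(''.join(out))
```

Execution trace: 'B' (finally) → 'L' (outer except StopIteration) → 'C' (after the try/except). Output: BLC

Answer: BLC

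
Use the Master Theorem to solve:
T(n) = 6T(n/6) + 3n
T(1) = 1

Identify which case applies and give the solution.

a=6, b=6, f(n)=3n. log_6(6) = 1. Since c=1 = 1, Case 2 applies: T(n) = Θ(n^log_b(a) · log n) = O(n log n).

Answer: O(n log n) - Case 2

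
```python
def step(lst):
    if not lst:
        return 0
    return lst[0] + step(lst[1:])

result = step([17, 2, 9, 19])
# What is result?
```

17 + 2 + 9 + 19 + 0 = 47

Answer: 47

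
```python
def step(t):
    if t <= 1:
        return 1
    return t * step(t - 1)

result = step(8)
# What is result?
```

step(8) = 8 * 7 * 6 * 5 * 4 * 3 * 2 * 1 = 40320

Answer: 40320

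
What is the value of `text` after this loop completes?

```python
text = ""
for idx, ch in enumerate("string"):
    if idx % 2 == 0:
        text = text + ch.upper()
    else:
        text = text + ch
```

Uppercase even positions in 'string'
`text` takes the values: "" → "S" → "St" → "StR" → "StRi" → "StRiN" → "StRiNg"

Answer: "StRiNg"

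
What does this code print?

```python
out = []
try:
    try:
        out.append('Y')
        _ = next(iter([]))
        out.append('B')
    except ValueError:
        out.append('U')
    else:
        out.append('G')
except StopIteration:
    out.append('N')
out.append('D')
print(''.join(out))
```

Execution trace: 'Y' (try body) → 'N' (outer except StopIteration) → 'D' (after the try/except). Output: YND

Answer: YND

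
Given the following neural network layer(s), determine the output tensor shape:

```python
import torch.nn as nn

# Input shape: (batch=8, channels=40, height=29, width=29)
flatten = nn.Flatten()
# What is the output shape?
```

Input: (8, 40, 29, 29) -> Output: (8, 33640)

Answer: (8, 33640)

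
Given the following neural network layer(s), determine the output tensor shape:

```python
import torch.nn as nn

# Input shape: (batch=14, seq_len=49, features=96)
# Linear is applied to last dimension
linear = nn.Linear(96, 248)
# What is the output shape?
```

Input: (14, 49, 96) -> Output: (14, 49, 248)

Answer: (14, 49, 248)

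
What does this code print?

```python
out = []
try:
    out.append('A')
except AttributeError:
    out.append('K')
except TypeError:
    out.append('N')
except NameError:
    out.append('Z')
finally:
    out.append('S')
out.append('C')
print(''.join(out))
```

Execution trace: 'A' (try body, no exception) → 'S' (finally) → 'C' (after the try/except). Output: ASC

Answer: ASC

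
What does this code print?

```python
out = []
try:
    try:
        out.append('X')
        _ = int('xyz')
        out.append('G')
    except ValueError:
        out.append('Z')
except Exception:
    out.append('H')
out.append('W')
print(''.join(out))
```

Execution trace: 'X' (inner try body) → 'Z' (inner except ValueError) → 'W' (after the try/except). Output: XZW

Answer: XZW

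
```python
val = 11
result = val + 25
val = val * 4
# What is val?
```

Trace:
`val = 11` → val = 11
`result = val + 25` → result = 36
`val = val * 4` → val = 44
So val = 44

Answer: 44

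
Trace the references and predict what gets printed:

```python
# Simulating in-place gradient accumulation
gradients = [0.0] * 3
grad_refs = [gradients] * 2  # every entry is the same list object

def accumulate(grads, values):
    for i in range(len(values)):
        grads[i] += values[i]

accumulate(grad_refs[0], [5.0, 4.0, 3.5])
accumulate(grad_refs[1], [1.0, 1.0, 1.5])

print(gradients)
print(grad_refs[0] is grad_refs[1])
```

Key concept: gradient accumulation aliasing.
Step by step:
`gradients = [0.0] * 3` → gradients = [0.0, 0.0, 0.0]
`grad_refs = [gradients] * 2` → grad_refs = [[0.0, 0.0, 0.0], [0.0, 0.0, 0.0]]
`accumulate(grad_refs[0], [5.0, 4.0, 3.5])` → gradients = [5.0, 4.0, 3.5]; grad_refs = [[5.0, 4.0, 3.5], [5.0, 4.0, 3.5]]
`accumulate(grad_refs[1], [1.0, 1.0, 1.5])` → gradients = [6.0, 5.0, 5.0]; grad_refs = [[6.0, 5.0, 5.0], [6.0, 5.0, 5.0]]
`print(gradients)` → prints [6.0, 5.0, 5.0]
`print(grad_refs[0] is grad_refs[1])` → prints True

Answer:
[6.0, 5.0, 5.0]
True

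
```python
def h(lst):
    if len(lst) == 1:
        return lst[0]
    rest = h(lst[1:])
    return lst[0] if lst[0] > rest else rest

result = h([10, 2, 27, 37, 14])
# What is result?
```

Recursive max over [10, 2, 27, 37, 14] = 37

Answer: 37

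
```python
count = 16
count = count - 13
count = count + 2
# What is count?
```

Trace:
`count = 16` → count = 16
`count = count - 13` → count = 3
`count = count + 2` → count = 5
So count = 5

Answer: 5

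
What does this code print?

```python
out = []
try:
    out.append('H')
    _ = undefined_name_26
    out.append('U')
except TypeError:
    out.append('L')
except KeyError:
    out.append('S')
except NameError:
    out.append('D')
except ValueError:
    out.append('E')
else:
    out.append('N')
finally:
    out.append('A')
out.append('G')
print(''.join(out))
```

Execution trace: 'H' (try body) → 'D' (except NameError) → 'A' (finally) → 'G' (after the try/except). Output: HDAG

Answer: HDAG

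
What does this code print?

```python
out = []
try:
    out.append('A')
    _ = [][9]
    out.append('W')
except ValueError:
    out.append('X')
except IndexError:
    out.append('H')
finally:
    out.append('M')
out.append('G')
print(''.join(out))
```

Execution trace: 'A' (try body) → 'H' (except IndexError) → 'M' (finally) → 'G' (after the try/except). Output: AHMG

Answer: AHMG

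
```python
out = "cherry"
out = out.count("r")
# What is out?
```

Trace:
`out = "cherry"` → out = 'cherry'
`out = out.count("r")` → out = 2
So out = 2

Answer: 2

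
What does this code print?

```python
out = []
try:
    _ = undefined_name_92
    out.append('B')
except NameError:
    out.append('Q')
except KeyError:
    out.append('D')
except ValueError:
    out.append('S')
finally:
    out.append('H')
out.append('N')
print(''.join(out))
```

Execution trace: 'Q' (except NameError) → 'H' (finally) → 'N' (after the try/except). Output: QHN

Answer: QHN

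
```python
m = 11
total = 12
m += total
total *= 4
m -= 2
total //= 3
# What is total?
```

Trace:
`m = 11` → m = 11
`total = 12` → total = 12
`m += total` → m = 23
`total *= 4` → total = 48
`m -= 2` → m = 21
`total //= 3` → total = 16
So total = 16

Answer: 16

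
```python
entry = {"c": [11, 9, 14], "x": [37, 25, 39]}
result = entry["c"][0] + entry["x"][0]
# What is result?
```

Trace:
`entry = {"c": [11, 9, 14], "x": [37, 25, 39]}` → entry = {'c': [11, 9, 14], 'x': [37, 25, 39]}
`result = entry["c"][0] + entry["x"][0]` → result = 48
So result = 48

Answer: 48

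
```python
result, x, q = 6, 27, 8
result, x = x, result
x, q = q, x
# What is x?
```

Trace:
`result, x, q = 6, 27, 8` → result = 6; x = 27; q = 8
`result, x = x, result` → result = 27; x = 6
`x, q = q, x` → x = 8; q = 6
So x = 8

Answer: 8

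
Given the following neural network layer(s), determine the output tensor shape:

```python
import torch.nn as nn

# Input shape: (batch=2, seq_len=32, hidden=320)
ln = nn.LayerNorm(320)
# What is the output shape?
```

Input: (2, 32, 320) -> Output: (2, 32, 320)

Answer: (2, 32, 320)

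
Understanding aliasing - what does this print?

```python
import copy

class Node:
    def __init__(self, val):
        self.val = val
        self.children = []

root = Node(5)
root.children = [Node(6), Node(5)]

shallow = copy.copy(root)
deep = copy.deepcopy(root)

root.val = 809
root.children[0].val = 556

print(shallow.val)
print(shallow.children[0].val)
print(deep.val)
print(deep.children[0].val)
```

Key concept: deep copy with custom objects.
Step by step:
`root = Node(5)` → root = Node(val=5, children=[])
`root.children = [Node(6), Node(5)]` → root = Node(val=5, children=[Node(val=6, children=[]), Node(val=5, children=[])])
`shallow = copy.copy(root)` → shallow = Node(val=5, children=[Node(val=6, children=[]), Node(val=5, children=[])])
`deep = copy.deepcopy(root)` → deep = Node(val=5, children=[Node(val=6, children=[]), Node(val=5, children=[])])
`root.val = 809` → root = Node(val=809, children=[Node(val=6, children=[]), Node(val=5, children=[])])
`root.children[0].val = 556` → root = Node(val=809, children=[Node(val=556, children=[]), Node(val=5, children=[])]); shallow = Node(val=5, children=[Node(val=556, children=[]), Node(val=5, children=[])])
`print(shallow.val)` → prints 5
`print(shallow.children[0].val)` → prints 556
`print(deep.val)` → prints 5
`print(deep.children[0].val)` → prints 6

Answer:
5
556
5
6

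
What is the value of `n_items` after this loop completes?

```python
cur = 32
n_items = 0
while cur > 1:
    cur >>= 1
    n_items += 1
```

Count right shifts until 1
`n_items` takes the values: 0 → 1 → 2 → 3 → 4 → 5

Answer: 5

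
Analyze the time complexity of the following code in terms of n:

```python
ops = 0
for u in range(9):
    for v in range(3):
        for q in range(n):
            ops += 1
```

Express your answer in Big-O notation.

Each loop level contributes: 1 × 1 × n. Multiplying the contributions gives O(n).

Answer: O(n)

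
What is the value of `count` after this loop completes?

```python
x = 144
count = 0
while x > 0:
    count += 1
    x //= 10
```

Count digits by repeated division by 10
`count` takes the values: 0 → 1 → 2 → 3

Answer: 3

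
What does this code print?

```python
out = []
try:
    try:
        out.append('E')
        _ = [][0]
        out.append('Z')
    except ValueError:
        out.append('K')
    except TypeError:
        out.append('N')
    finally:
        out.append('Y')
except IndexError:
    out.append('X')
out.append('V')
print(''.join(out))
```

Execution trace: 'E' (inner try body) → 'Y' (inner finally) → 'X' (outer except IndexError) → 'V' (after the try/except). Output: EYXV

Answer: EYXV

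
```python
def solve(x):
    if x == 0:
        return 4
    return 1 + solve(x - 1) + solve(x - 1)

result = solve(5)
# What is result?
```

solve(x) = 1 + 2·solve(x-1), solve(0)=4. Closed form: (4+1)·2^5 - 1 = 159.

Answer: 159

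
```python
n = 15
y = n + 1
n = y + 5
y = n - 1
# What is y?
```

Trace:
`n = 15` → n = 15
`y = n + 1` → y = 16
`n = y + 5` → n = 21
`y = n - 1` → y = 20
So y = 20

Answer: 20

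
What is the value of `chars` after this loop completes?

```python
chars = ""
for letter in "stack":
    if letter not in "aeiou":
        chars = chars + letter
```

Remove vowels from 'stack'
`chars` takes the values: "" → "s" → "st" → "stc" → "stck"

Answer: "stck"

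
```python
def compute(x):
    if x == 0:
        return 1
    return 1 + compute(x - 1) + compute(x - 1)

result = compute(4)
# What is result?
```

compute(x) = 1 + 2·compute(x-1), compute(0)=1. Closed form: (1+1)·2^4 - 1 = 31.

Answer: 31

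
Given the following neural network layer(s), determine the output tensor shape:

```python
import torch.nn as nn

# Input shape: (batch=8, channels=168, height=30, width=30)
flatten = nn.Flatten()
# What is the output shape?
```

Input: (8, 168, 30, 30) -> Output: (8, 151200)

Answer: (8, 151200)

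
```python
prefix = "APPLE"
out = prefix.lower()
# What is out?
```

Trace:
`prefix = "APPLE"` → prefix = 'APPLE'
`out = prefix.lower()` → out = 'apple'
So out = 'apple'

Answer: 'apple'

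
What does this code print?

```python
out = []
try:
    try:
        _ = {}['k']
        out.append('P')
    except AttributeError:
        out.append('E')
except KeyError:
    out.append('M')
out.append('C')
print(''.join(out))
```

Execution trace: 'M' (outer except KeyError) → 'C' (after the try/except). Output: MC

Answer: MC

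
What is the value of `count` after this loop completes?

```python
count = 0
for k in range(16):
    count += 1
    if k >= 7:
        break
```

Loop breaks when k reaches 7, count is 8
`count` takes the values: 0 → 1 → 2 → 3 → 4 → 5 → 6 → 7 → 8

Answer: 8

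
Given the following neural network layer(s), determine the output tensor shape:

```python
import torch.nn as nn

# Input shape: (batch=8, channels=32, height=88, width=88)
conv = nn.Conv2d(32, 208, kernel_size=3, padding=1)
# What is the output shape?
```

Input: (8, 32, 88, 88) -> Output: (8, 208, 88, 88)

Answer: (8, 208, 88, 88)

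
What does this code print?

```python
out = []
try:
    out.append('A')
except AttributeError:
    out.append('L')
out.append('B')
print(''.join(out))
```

Execution trace: 'A' (try body, no exception) → 'B' (after the try/except). Output: AB

Answer: AB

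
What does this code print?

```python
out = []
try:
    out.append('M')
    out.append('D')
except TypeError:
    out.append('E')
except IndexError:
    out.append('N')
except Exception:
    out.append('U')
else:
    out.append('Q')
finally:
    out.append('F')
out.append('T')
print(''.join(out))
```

Execution trace: 'M' (try body) → 'D' (try body, no exception) → 'Q' (else) → 'F' (finally) → 'T' (after the try/except). Output: MDQFT

Answer: MDQFT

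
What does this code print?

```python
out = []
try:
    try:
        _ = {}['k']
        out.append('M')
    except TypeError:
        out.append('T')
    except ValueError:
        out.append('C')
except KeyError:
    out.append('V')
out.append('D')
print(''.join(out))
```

Execution trace: 'V' (outer except KeyError) → 'D' (after the try/except). Output: VD

Answer: VD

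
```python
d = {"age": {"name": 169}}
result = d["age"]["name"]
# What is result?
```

Trace:
`d = {"age": {"name": 169}}` → d = {'age': {'name': 169}}
`result = d["age"]["name"]` → result = 169
So result = 169

Answer: 169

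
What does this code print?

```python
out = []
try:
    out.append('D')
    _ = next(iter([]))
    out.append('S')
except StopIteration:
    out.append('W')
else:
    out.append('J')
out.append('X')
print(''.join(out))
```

Execution trace: 'D' (try body) → 'W' (except StopIteration) → 'X' (after the try/except). Output: DWX

Answer: DWX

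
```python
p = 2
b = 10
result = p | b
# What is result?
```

Trace:
`p = 2` → p = 2
`b = 10` → b = 10
`result = p | b` → result = 10
So result = 10

Answer: 10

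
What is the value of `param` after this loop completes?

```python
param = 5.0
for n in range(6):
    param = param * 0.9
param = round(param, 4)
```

Exponential decay: 5.0 * 0.9^6
`param` takes the values: 5.0 → 4.5 → 4.05 → 3.645 → 3.2805 → 2.95245 → 2.657205 → 2.6572

Answer: 2.6572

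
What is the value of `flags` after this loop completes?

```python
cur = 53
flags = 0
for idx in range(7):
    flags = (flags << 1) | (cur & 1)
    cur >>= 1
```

Reverse lowest 7 bits of 53
`flags` takes the values: 0 → 1 → 2 → 5 → 10 → 21 → 43 → 86

Answer: 86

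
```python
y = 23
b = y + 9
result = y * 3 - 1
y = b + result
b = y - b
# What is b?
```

Trace:
`y = 23` → y = 23
`b = y + 9` → b = 32
`result = y * 3 - 1` → result = 68
`y = b + result` → y = 100
`b = y - b` → b = 68
So b = 68

Answer: 68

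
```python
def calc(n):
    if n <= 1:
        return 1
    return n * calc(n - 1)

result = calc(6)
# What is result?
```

calc(6) = 6 * 5 * 4 * 3 * 2 * 1 = 720

Answer: 720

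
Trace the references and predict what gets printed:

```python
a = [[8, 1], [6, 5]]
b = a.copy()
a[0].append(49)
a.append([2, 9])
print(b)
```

Key concept: shallow copy with nested lists.
Step by step:
`a = [[8, 1], [6, 5]]` → a = [[8, 1], [6, 5]]
`b = a.copy()` → b = [[8, 1], [6, 5]]
`a[0].append(49)` → a = [[8, 1, 49], [6, 5]]; b = [[8, 1, 49], [6, 5]]
`a.append([2, 9])` → a = [[8, 1, 49], [6, 5], [2, 9]]
`print(b)` → prints [[8, 1, 49], [6, 5]]

Answer: [[8, 1, 49], [6, 5]]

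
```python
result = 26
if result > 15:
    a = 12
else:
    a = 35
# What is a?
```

Trace:
`result = 26` → result = 26
`if result > 15: ...` → result > 15 is True → a = 12
So a = 12

Answer: 12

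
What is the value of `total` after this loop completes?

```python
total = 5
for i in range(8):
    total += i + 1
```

Start at 5, add 1 to 8 = 41
`total` takes the values: 5 → 6 → 8 → 11 → 15 → 20 → 26 → 33 → 41

Answer: 41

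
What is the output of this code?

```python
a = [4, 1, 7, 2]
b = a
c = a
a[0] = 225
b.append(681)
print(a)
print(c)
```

Key concept: multiple aliases.
Step by step:
`a = [4, 1, 7, 2]` → a = [4, 1, 7, 2]
`b = a` → b = [4, 1, 7, 2] (same object as a)
`c = a` → c = [4, 1, 7, 2] (same object as a, b)
`a[0] = 225` → a = [225, 1, 7, 2] (same object as b, c); b = [225, 1, 7, 2] (same object as a, c); c = [225, 1, 7, 2] (same object as a, b)
`b.append(681)` → a = [225, 1, 7, 2, 681] (same object as b, c); b = [225, 1, 7, 2, 681] (same object as a, c); c = [225, 1, 7, 2, 681] (same object as a, b)
`print(a)` → prints [225, 1, 7, 2, 681]
`print(c)` → prints [225, 1, 7, 2, 681]

Answer:
[225, 1, 7, 2, 681]
[225, 1, 7, 2, 681]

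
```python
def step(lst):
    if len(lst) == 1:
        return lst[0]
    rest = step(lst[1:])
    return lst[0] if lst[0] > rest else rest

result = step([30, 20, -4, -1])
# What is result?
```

Recursive max over [30, 20, -4, -1] = 30

Answer: 30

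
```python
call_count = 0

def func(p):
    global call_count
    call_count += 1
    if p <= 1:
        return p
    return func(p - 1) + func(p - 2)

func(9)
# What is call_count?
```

Calls(p) = 1 + Calls(p-1) + Calls(p-2); Calls(0)=Calls(1)=1. For p=9 this gives 109.

Answer: 109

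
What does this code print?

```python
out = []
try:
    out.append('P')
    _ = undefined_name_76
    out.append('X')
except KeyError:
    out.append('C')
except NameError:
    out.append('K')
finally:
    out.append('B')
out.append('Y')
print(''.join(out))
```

Execution trace: 'P' (try body) → 'K' (except NameError) → 'B' (finally) → 'Y' (after the try/except). Output: PKBY

Answer: PKBY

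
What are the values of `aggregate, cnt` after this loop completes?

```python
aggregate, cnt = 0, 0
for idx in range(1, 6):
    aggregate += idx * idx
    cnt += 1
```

Sum of squares and count
`aggregate, cnt` takes the values: (0, 0) → (1, 0) → (1, 1) → (5, 1) → (5, 2) → (14, 2) → (14, 3) → (30, 3) → (30, 4) → (55, 4) → (55, 5)

Answer: 55, 5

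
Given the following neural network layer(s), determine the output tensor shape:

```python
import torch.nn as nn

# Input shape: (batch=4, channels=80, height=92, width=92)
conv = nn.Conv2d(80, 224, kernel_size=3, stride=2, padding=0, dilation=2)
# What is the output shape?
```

Input: (4, 80, 92, 92) -> Output: (4, 224, 44, 44)

Answer: (4, 224, 44, 44)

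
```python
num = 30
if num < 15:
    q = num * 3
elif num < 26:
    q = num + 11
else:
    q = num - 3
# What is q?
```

Trace:
`num = 30` → num = 30
`if num < 15: ...` → num < 15 is False, num < 26 is False, take else branch → q = 27
So q = 27

Answer: 27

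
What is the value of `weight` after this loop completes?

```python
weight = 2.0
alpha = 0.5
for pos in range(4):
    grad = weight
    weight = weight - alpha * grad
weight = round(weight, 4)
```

Gradient descent: w = 2.0 * (1 - 0.5)^4
`weight` takes the values: 2.0 → 1.0 → 0.5 → 0.25 → 0.125

Answer: 0.125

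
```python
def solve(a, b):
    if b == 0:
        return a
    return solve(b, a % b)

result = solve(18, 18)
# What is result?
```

solve(18, 18) -> solve(18, 0) -> 18

Answer: 18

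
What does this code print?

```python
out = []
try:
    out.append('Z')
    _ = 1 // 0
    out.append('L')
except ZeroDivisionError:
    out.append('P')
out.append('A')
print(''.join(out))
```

Execution trace: 'Z' (try body) → 'P' (except ZeroDivisionError) → 'A' (after the try/except). Output: ZPA

Answer: ZPA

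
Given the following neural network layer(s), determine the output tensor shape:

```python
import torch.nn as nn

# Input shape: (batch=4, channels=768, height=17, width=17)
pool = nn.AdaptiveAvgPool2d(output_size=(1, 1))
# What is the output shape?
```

Input: (4, 768, 17, 17) -> Output: (4, 768, 1, 1)

Answer: (4, 768, 1, 1)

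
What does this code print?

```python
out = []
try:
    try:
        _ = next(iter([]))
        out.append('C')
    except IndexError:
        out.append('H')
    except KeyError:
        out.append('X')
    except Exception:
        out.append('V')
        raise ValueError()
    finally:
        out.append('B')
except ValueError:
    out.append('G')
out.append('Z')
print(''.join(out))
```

Execution trace: 'V' (inner except Exception) → 'B' (inner finally) → 'G' (outer except ValueError) → 'Z' (after the try/except). Output: VBGZ

Answer: VBGZ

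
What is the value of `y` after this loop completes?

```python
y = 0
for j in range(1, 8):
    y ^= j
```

XOR of 1 to 7
`y` takes the values: 0 → 1 → 3 → 0 → 4 → 1 → 7 → 0

Answer: 0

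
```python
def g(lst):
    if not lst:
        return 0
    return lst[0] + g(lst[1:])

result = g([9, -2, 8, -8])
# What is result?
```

9 + (-2) + 8 + (-8) + 0 = 7

Answer: 7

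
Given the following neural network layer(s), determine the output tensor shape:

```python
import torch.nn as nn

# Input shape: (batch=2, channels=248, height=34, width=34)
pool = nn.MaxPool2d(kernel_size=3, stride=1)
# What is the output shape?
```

Input: (2, 248, 34, 34) -> Output: (2, 248, 32, 32)

Answer: (2, 248, 32, 32)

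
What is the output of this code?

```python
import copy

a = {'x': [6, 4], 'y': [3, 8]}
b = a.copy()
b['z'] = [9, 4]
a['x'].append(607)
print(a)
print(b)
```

Key concept: shallow copy of dict with mutable values.
Step by step:
`a = {'x': [6, 4], 'y': [3, 8]}` → a = {'x': [6, 4], 'y': [3, 8]}
`b = a.copy()` → b = {'x': [6, 4], 'y': [3, 8]}
`b['z'] = [9, 4]` → b = {'x': [6, 4], 'y': [3, 8], 'z': [9, 4]}
`a['x'].append(607)` → a = {'x': [6, 4, 607], 'y': [3, 8]}; b = {'x': [6, 4, 607], 'y': [3, 8], 'z': [9, 4]}
`print(a)` → prints {'x': [6, 4, 607], 'y': [3, 8]}
`print(b)` → prints {'x': [6, 4, 607], 'y': [3, 8], 'z': [9, 4]}

Answer:
{'x': [6, 4, 607], 'y': [3, 8]}
{'x': [6, 4, 607], 'y': [3, 8], 'z': [9, 4]}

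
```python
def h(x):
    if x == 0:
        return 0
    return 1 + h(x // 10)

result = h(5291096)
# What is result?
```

Count of digits of 5291096: 7

Answer: 7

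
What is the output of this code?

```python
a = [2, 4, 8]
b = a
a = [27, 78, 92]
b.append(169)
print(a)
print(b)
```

Key concept: rebinding vs mutation: a is rebound to a new list, b still points at the original.
Step by step:
`a = [2, 4, 8]` → a = [2, 4, 8]
`b = a` → b = [2, 4, 8] (same object as a)
`a = [27, 78, 92]` → a = [27, 78, 92]
`b.append(169)` → b = [2, 4, 8, 169]
`print(a)` → prints [27, 78, 92]
`print(b)` → prints [2, 4, 8, 169]

Answer:
[27, 78, 92]
[2, 4, 8, 169]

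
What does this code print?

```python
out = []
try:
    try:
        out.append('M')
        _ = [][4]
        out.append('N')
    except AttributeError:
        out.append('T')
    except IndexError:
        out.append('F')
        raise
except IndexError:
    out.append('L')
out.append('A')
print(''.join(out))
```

Execution trace: 'M' (inner try body) → 'F' (inner except IndexError) → 'L' (outer except IndexError) → 'A' (after the try/except). Output: MFLA

Answer: MFLA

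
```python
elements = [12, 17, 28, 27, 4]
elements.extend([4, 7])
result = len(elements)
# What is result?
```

Trace:
`elements = [12, 17, 28, 27, 4]` → elements = [12, 17, 28, 27, 4]
`elements.extend([4, 7])` → elements = [12, 17, 28, 27, 4, 4, 7]
`result = len(elements)` → result = 7
So result = 7

Answer: 7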